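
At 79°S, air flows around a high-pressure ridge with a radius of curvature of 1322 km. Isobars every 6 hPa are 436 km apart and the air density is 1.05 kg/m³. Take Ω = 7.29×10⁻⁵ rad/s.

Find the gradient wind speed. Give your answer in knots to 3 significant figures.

Coriolis parameter at 79°S:
f = 2Ω sin φ = 2 × 7.29×10⁻⁵ × sin 79° = 1.43×10⁻⁴ s⁻¹
Pressure gradient: |∂P/∂n| = 600 Pa / 436000 m = 1.38×10⁻³ Pa/m
Geostrophic speed: V_g = |∂P/∂n|/(fρ) = 1.38×10⁻³/(1.43×10⁻⁴ × 1.05) = 9.16 m/s
Around a high, pressure-gradient force acts outward with centrifugal, so Coriolis balances both:
fV = (1/ρ)|∂P/∂n| + V²/R  →  V² − fR·V + fR·V_g = 0
With fR = 1.43×10⁻⁴ × 1322×10³ m = 189 m/s:
V = [fR − √((fR)² − 4 fR V_g)]/2 = [189 − √(189² − 4×189×9.16)]/2 = 9.65 m/s
Supergeostrophic (V > V_g = 9.16 m/s), as expected around a high.
Converting: 9.65 m/s × 1.944 = 18.8 knots

18.8 knots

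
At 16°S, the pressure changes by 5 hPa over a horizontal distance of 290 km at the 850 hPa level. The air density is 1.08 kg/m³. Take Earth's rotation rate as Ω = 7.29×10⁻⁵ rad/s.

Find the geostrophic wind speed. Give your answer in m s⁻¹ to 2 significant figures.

40 m s⁻¹

Coriolis parameter at 16°S:
f = 2Ω sin φ = 2 × 7.29×10⁻⁵ × sin 16° = 4.02×10⁻⁵ s⁻¹
Pressure gradient: |∂P/∂n| = 500 Pa / 290000 m = 1.72×10⁻³ Pa/m
Geostrophic balance (pressure-gradient force = Coriolis force):
V_g = (1/(fρ)) |∂P/∂n| = 1.72×10⁻³ / (4.02×10⁻⁵ × 1.08) = 39.7 m/s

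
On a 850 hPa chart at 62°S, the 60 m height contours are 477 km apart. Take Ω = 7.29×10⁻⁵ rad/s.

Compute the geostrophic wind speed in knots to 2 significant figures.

Coriolis parameter at 62°S:
f = 2Ω sin φ = 2 × 7.29×10⁻⁵ × sin 62° = 1.29×10⁻⁴ s⁻¹
Height gradient: |∂Z/∂n| = 60 m / 477000 m = 1.26×10⁻⁴
On a pressure surface, geostrophic balance gives V_g = (g/f)|∂Z/∂n|:
V_g = 9.81 × 1.26×10⁻⁴ / 1.29×10⁻⁴ = 9.59 m/s
Converting: 9.59 m/s × 1.944 = 19 knots

19 knots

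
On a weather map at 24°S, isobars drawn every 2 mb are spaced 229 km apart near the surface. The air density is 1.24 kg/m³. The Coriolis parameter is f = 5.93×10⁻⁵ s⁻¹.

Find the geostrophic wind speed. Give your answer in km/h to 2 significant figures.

43 km/h

Pressure gradient: |∂P/∂n| = 200 Pa / 229000 m = 8.73×10⁻⁴ Pa/m
Geostrophic balance (pressure-gradient force = Coriolis force):
V_g = (1/(fρ)) |∂P/∂n| = 8.73×10⁻⁴ / (5.93×10⁻⁵ × 1.24) = 11.9 m/s
Converting: 11.9 m/s × 3.6 = 43 km/h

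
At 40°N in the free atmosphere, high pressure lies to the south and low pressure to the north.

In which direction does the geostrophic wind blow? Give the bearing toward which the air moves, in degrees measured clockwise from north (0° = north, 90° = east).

The pressure-gradient force points toward the north (bearing 000°).
Geostrophic balance: in the Northern Hemisphere the Coriolis force deflects motion to the right, so the geostrophic wind blows 90° to the right of the pressure-gradient force (low pressure on the left).
Rotating 000° by 90° clockwise gives 090° — the wind blows toward the east.

090°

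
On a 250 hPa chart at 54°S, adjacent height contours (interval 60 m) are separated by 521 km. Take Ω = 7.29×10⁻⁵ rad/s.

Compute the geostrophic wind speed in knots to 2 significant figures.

Coriolis parameter at 54°S:
f = 2Ω sin φ = 2 × 7.29×10⁻⁵ × sin 54° = 1.18×10⁻⁴ s⁻¹
Height gradient: |∂Z/∂n| = 60 m / 521000 m = 1.15×10⁻⁴
On a pressure surface, geostrophic balance gives V_g = (g/f)|∂Z/∂n|:
V_g = 9.81 × 1.15×10⁻⁴ / 1.18×10⁻⁴ = 9.58 m/s
Converting: 9.58 m/s × 1.944 = 19 knots

19 knots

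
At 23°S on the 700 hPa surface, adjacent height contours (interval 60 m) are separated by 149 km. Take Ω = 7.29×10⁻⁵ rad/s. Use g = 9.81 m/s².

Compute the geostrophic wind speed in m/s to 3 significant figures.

Coriolis parameter at 23°S:
f = 2Ω sin φ = 2 × 7.29×10⁻⁵ × sin 23° = 5.70×10⁻⁵ s⁻¹
Height gradient: |∂Z/∂n| = 60 m / 149000 m = 4.03×10⁻⁴
On a pressure surface, geostrophic balance gives V_g = (g/f)|∂Z/∂n|:
V_g = 9.81 × 4.03×10⁻⁴ / 5.70×10⁻⁵ = 69.3 m/s

69.3 m/s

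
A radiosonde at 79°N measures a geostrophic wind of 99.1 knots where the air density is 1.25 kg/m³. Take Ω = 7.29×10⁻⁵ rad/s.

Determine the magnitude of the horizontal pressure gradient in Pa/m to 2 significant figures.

9.1×10⁻³ Pa/m

Coriolis parameter at 79°N:
f = 2Ω sin φ = 2 × 7.29×10⁻⁵ × sin 79° = 1.43×10⁻⁴ s⁻¹
Wind speed in SI: 99.1 knots = 51.0 m/s
Geostrophic balance rearranged: |∂P/∂n| = f ρ V_g
|∂P/∂n| = 1.43×10⁻⁴ × 1.25 × 51.0 = 9.12×10⁻³ Pa/m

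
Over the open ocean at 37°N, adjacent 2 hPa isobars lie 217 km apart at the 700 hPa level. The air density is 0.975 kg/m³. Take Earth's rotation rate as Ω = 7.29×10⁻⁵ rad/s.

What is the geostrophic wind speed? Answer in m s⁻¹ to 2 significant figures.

Coriolis parameter at 37°N:
f = 2Ω sin φ = 2 × 7.29×10⁻⁵ × sin 37° = 8.77×10⁻⁵ s⁻¹
Pressure gradient: |∂P/∂n| = 200 Pa / 217000 m = 9.22×10⁻⁴ Pa/m
Geostrophic balance (pressure-gradient force = Coriolis force):
V_g = (1/(fρ)) |∂P/∂n| = 9.22×10⁻⁴ / (8.77×10⁻⁵ × 0.975) = 10.8 m/s

11 m s⁻¹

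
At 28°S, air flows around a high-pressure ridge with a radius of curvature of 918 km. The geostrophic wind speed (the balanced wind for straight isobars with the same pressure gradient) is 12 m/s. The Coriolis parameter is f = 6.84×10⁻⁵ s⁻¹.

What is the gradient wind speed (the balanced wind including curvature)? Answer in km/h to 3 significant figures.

58.2 km/h

Around a high, pressure-gradient force acts outward with centrifugal, so Coriolis balances both:
fV = (1/ρ)|∂P/∂n| + V²/R  →  V² − fR·V + fR·V_g = 0
With fR = 6.84×10⁻⁵ × 918×10³ m = 62.8 m/s:
V = [fR − √((fR)² − 4 fR V_g)]/2 = [62.8 − √(62.8² − 4×62.8×12)]/2 = 16.2 m/s
Supergeostrophic (V > V_g = 12 m/s), as expected around a high.
Converting: 16.2 m/s × 3.6 = 58.2 km/h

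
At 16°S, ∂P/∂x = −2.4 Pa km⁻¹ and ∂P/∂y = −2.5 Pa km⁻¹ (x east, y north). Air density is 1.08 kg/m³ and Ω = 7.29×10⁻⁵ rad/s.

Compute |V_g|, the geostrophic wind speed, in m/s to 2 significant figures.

80 m/s

Coriolis parameter at 16°S:
f = 2Ω sin φ = 2 × 7.29×10⁻⁵ × sin 16° = 4.02×10⁻⁵ s⁻¹
In the Southern Hemisphere f is negative: f = −4.02×10⁻⁵ s⁻¹.
Component geostrophic relations (x east, y north):
u_g = −(1/(fρ)) ∂P/∂y,  v_g = (1/(fρ)) ∂P/∂x
u_g = −(−2.5×10⁻³)/(−4.02×10⁻⁵ × 1.08) = −57.6 m/s;  v_g = (−2.4×10⁻³)/(−4.02×10⁻⁵ × 1.08) = 55.3 m/s
|V_g| = √(u_g² + v_g²) = 79.8 m/s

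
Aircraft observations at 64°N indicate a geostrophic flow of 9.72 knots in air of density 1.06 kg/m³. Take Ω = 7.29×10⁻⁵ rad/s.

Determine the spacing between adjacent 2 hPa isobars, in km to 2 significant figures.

290 km

Coriolis parameter at 64°N:
f = 2Ω sin φ = 2 × 7.29×10⁻⁵ × sin 64° = 1.31×10⁻⁴ s⁻¹
Wind speed in SI: 9.72 knots = 5.00 m/s
Geostrophic balance rearranged: |∂P/∂n| = f ρ V_g
|∂P/∂n| = 1.31×10⁻⁴ × 1.06 × 5.00 = 6.95×10⁻⁴ Pa/m
Isobar spacing: Δn = ΔP/|∂P/∂n| = 200 Pa / 6.95×10⁻⁴ Pa/m = 287940 m ≈ 290 km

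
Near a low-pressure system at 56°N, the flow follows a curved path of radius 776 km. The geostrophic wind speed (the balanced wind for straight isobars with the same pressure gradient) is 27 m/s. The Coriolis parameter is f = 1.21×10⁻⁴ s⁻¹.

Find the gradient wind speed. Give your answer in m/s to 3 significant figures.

Around a low, centrifugal force acts outward with Coriolis, so pressure-gradient force balances both:
(1/ρ)|∂P/∂n| = fV + V²/R  →  V² + fR·V − fR·V_g = 0
With fR = 1.21×10⁻⁴ × 776×10³ m = 93.9 m/s:
V = [−fR + √((fR)² + 4 fR V_g)]/2 = [−93.9 + √(93.9² + 4×93.9×27)]/2 = 21.9 m/s
Subgeostrophic (V < V_g = 27 m/s), as expected around a low.

21.9 m/s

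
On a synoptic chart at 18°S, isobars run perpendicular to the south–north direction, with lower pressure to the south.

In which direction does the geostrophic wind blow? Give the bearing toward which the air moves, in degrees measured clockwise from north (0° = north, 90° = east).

090°

The pressure-gradient force points toward the south (bearing 180°).
Geostrophic balance: in the Southern Hemisphere the Coriolis force deflects motion to the left, so the geostrophic wind blows 90° to the left of the pressure-gradient force (low pressure on the right).
Rotating 180° by 90° counterclockwise gives 090° — the wind blows toward the east.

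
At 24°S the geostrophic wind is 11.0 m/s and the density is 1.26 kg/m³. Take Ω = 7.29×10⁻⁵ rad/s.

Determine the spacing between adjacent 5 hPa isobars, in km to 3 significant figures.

608 km

Coriolis parameter at 24°S:
f = 2Ω sin φ = 2 × 7.29×10⁻⁵ × sin 24° = 5.93×10⁻⁵ s⁻¹
Geostrophic balance rearranged: |∂P/∂n| = f ρ V_g
|∂P/∂n| = 5.93×10⁻⁵ × 1.26 × 11.0 = 8.22×10⁻⁴ Pa/m
Isobar spacing: Δn = ΔP/|∂P/∂n| = 500 Pa / 8.22×10⁻⁴ Pa/m = 608325 m ≈ 608 km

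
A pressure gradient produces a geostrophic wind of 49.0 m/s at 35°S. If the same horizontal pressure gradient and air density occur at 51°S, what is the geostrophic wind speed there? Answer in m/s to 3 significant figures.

With the same pressure gradient and density, V_g ∝ 1/f ∝ 1/sin φ.
V₂ = V₁ · sin φ₁ / sin φ₂ = 49.0 × sin 35° / sin 51°
V₂ = 49.0 × 0.5736/0.7771 = 36.2 m/s

36.2 m/s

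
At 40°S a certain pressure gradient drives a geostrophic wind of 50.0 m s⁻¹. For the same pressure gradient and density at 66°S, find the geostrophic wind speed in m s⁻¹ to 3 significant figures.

35.2 m s⁻¹

With the same pressure gradient and density, V_g ∝ 1/f ∝ 1/sin φ.
V₂ = V₁ · sin φ₁ / sin φ₂ = 50.0 × sin 40° / sin 66°
V₂ = 50.0 × 0.6428/0.9135 = 35.2 m s⁻¹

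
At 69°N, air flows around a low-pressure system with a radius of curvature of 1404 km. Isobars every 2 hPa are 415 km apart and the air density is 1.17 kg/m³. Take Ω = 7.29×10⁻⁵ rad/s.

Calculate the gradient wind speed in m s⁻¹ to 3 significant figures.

Coriolis parameter at 69°N:
f = 2Ω sin φ = 2 × 7.29×10⁻⁵ × sin 69° = 1.36×10⁻⁴ s⁻¹
Pressure gradient: |∂P/∂n| = 200 Pa / 415000 m = 4.82×10⁻⁴ Pa/m
Geostrophic speed: V_g = |∂P/∂n|/(fρ) = 4.82×10⁻⁴/(1.36×10⁻⁴ × 1.17) = 3.03 m/s
Around a low, centrifugal force acts outward with Coriolis, so pressure-gradient force balances both:
(1/ρ)|∂P/∂n| = fV + V²/R  →  V² + fR·V − fR·V_g = 0
With fR = 1.36×10⁻⁴ × 1404×10³ m = 191 m/s:
V = [−fR + √((fR)² + 4 fR V_g)]/2 = [−191 + √(191² + 4×191×3.03)]/2 = 2.98 m/s
Subgeostrophic (V < V_g = 3.03 m/s), as expected around a low.

2.98 m s⁻¹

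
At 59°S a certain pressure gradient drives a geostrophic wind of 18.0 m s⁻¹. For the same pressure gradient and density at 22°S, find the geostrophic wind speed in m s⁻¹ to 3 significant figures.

41.2 m s⁻¹

With the same pressure gradient and density, V_g ∝ 1/f ∝ 1/sin φ.
V₂ = V₁ · sin φ₁ / sin φ₂ = 18.0 × sin 59° / sin 22°
V₂ = 18.0 × 0.8572/0.3746 = 41.2 m s⁻¹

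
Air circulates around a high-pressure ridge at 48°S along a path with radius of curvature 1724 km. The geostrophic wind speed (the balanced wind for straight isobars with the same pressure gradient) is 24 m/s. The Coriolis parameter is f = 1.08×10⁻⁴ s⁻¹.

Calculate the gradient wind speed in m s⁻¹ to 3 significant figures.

28.3 m s⁻¹

Around a high, pressure-gradient force acts outward with centrifugal, so Coriolis balances both:
fV = (1/ρ)|∂P/∂n| + V²/R  →  V² − fR·V + fR·V_g = 0
With fR = 1.08×10⁻⁴ × 1724×10³ m = 186 m/s:
V = [fR − √((fR)² − 4 fR V_g)]/2 = [186 − √(186² − 4×186×24)]/2 = 28.3 m/s
Supergeostrophic (V > V_g = 24 m/s), as expected around a high.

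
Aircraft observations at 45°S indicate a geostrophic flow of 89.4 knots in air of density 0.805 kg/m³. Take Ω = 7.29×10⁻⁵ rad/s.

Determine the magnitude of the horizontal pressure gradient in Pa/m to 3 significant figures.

Coriolis parameter at 45°S:
f = 2Ω sin φ = 2 × 7.29×10⁻⁵ × sin 45° = 1.03×10⁻⁴ s⁻¹
Wind speed in SI: 89.4 knots = 46.0 m/s
Geostrophic balance rearranged: |∂P/∂n| = f ρ V_g
|∂P/∂n| = 1.03×10⁻⁴ × 0.805 × 46.0 = 3.82×10⁻³ Pa/m

3.82×10⁻³ Pa/m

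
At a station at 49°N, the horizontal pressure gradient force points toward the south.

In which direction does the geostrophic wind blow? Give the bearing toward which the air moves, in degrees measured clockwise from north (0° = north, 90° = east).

The pressure-gradient force points toward the south (bearing 180°).
Geostrophic balance: in the Northern Hemisphere the Coriolis force deflects motion to the right, so the geostrophic wind blows 90° to the right of the pressure-gradient force (low pressure on the left).
Rotating 180° by 90° clockwise gives 270° — the wind blows toward the west.

270°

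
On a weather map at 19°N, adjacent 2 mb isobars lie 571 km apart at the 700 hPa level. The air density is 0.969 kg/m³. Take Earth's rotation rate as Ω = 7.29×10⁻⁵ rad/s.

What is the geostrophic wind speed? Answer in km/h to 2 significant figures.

Coriolis parameter at 19°N:
f = 2Ω sin φ = 2 × 7.29×10⁻⁵ × sin 19° = 4.75×10⁻⁵ s⁻¹
Pressure gradient: |∂P/∂n| = 200 Pa / 571000 m = 3.50×10⁻⁴ Pa/m
Geostrophic balance (pressure-gradient force = Coriolis force):
V_g = (1/(fρ)) |∂P/∂n| = 3.50×10⁻⁴ / (4.75×10⁻⁵ × 0.969) = 7.62 m/s
Converting: 7.62 m/s × 3.6 = 27 km/h

27 km/h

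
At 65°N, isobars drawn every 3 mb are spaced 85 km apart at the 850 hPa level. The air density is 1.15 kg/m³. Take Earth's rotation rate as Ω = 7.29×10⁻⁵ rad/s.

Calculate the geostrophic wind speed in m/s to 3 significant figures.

Coriolis parameter at 65°N:
f = 2Ω sin φ = 2 × 7.29×10⁻⁵ × sin 65° = 1.32×10⁻⁴ s⁻¹
Pressure gradient: |∂P/∂n| = 300 Pa / 85000 m = 3.53×10⁻³ Pa/m
Geostrophic balance (pressure-gradient force = Coriolis force):
V_g = (1/(fρ)) |∂P/∂n| = 3.53×10⁻³ / (1.32×10⁻⁴ × 1.15) = 23.2 m/s

23.2 m/s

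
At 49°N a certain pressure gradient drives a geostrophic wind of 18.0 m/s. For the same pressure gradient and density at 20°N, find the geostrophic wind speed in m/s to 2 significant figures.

With the same pressure gradient and density, V_g ∝ 1/f ∝ 1/sin φ.
V₂ = V₁ · sin φ₁ / sin φ₂ = 18.0 × sin 49° / sin 20°
V₂ = 18.0 × 0.7547/0.3420 = 40 m/s

40 m/s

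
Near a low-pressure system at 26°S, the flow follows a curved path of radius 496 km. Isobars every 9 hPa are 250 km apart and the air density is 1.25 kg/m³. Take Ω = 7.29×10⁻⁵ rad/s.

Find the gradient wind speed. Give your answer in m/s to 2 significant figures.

25 m/s

Coriolis parameter at 26°S:
f = 2Ω sin φ = 2 × 7.29×10⁻⁵ × sin 26° = 6.39×10⁻⁵ s⁻¹
Pressure gradient: |∂P/∂n| = 900 Pa / 250000 m = 3.60×10⁻³ Pa/m
Geostrophic speed: V_g = |∂P/∂n|/(fρ) = 3.60×10⁻³/(6.39×10⁻⁵ × 1.25) = 45.1 m/s
Around a low, centrifugal force acts outward with Coriolis, so pressure-gradient force balances both:
(1/ρ)|∂P/∂n| = fV + V²/R  →  V² + fR·V − fR·V_g = 0
With fR = 6.39×10⁻⁵ × 496×10³ m = 31.7 m/s:
V = [−fR + √((fR)² + 4 fR V_g)]/2 = [−31.7 + √(31.7² + 4×31.7×45.1)]/2 = 25.1 m/s
Subgeostrophic (V < V_g = 45.1 m/s), as expected around a low.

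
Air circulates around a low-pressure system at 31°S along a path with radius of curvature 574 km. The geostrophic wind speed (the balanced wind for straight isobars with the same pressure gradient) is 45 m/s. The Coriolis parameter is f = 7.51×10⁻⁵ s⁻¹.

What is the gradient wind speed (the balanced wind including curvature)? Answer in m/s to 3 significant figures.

27.5 m/s

Around a low, centrifugal force acts outward with Coriolis, so pressure-gradient force balances both:
(1/ρ)|∂P/∂n| = fV + V²/R  →  V² + fR·V − fR·V_g = 0
With fR = 7.51×10⁻⁵ × 574×10³ m = 43.1 m/s:
V = [−fR + √((fR)² + 4 fR V_g)]/2 = [−43.1 + √(43.1² + 4×43.1×45)]/2 = 27.5 m/s
Subgeostrophic (V < V_g = 45 m/s), as expected around a low.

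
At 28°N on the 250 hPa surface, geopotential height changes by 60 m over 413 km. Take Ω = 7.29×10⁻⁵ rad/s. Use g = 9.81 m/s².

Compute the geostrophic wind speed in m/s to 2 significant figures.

21 m/s

Coriolis parameter at 28°N:
f = 2Ω sin φ = 2 × 7.29×10⁻⁵ × sin 28° = 6.84×10⁻⁵ s⁻¹
Height gradient: |∂Z/∂n| = 60 m / 413000 m = 1.45×10⁻⁴
On a pressure surface, geostrophic balance gives V_g = (g/f)|∂Z/∂n|:
V_g = 9.81 × 1.45×10⁻⁴ / 6.84×10⁻⁵ = 20.8 m/s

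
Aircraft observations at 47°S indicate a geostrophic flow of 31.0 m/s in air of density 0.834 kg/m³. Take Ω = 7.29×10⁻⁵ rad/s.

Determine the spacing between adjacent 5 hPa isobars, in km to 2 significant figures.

Coriolis parameter at 47°S:
f = 2Ω sin φ = 2 × 7.29×10⁻⁵ × sin 47° = 1.07×10⁻⁴ s⁻¹
Geostrophic balance rearranged: |∂P/∂n| = f ρ V_g
|∂P/∂n| = 1.07×10⁻⁴ × 0.834 × 31.0 = 2.76×10⁻³ Pa/m
Isobar spacing: Δn = ΔP/|∂P/∂n| = 500 Pa / 2.76×10⁻³ Pa/m = 181367 m ≈ 180 km

180 km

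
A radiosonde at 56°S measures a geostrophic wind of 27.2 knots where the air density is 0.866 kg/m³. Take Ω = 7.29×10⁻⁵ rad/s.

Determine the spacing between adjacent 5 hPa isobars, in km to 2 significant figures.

Coriolis parameter at 56°S:
f = 2Ω sin φ = 2 × 7.29×10⁻⁵ × sin 56° = 1.21×10⁻⁴ s⁻¹
Wind speed in SI: 27.2 knots = 14.0 m/s
Geostrophic balance rearranged: |∂P/∂n| = f ρ V_g
|∂P/∂n| = 1.21×10⁻⁴ × 0.866 × 14.0 = 1.46×10⁻³ Pa/m
Isobar spacing: Δn = ΔP/|∂P/∂n| = 500 Pa / 1.46×10⁻³ Pa/m = 341361 m ≈ 340 km

340 km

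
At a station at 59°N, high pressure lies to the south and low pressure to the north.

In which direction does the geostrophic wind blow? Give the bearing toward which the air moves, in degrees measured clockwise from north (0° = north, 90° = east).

The pressure-gradient force points toward the north (bearing 000°).
Geostrophic balance: in the Northern Hemisphere the Coriolis force deflects motion to the right, so the geostrophic wind blows 90° to the right of the pressure-gradient force (low pressure on the left).
Rotating 000° by 90° clockwise gives 090° — the wind blows toward the east.

090°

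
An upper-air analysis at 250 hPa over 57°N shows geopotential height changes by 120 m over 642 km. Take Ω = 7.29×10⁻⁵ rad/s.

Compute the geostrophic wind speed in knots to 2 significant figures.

29 knots

Coriolis parameter at 57°N:
f = 2Ω sin φ = 2 × 7.29×10⁻⁵ × sin 57° = 1.22×10⁻⁴ s⁻¹
Height gradient: |∂Z/∂n| = 120 m / 642000 m = 1.87×10⁻⁴
On a pressure surface, geostrophic balance gives V_g = (g/f)|∂Z/∂n|:
V_g = 9.81 × 1.87×10⁻⁴ / 1.22×10⁻⁴ = 15.0 m/s
Converting: 15.0 m/s × 1.944 = 29 knots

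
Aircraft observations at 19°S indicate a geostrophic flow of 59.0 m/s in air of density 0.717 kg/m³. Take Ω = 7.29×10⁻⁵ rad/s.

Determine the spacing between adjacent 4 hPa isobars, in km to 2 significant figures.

200 km

Coriolis parameter at 19°S:
f = 2Ω sin φ = 2 × 7.29×10⁻⁵ × sin 19° = 4.75×10⁻⁵ s⁻¹
Geostrophic balance rearranged: |∂P/∂n| = f ρ V_g
|∂P/∂n| = 4.75×10⁻⁵ × 0.717 × 59.0 = 2.01×10⁻³ Pa/m
Isobar spacing: Δn = ΔP/|∂P/∂n| = 400 Pa / 2.01×10⁻³ Pa/m = 199200 m ≈ 200 km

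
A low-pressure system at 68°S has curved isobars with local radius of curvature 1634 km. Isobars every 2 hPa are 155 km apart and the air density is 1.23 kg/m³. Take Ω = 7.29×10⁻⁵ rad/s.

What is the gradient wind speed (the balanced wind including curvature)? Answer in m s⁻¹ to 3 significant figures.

7.51 m s⁻¹

Coriolis parameter at 68°S:
f = 2Ω sin φ = 2 × 7.29×10⁻⁵ × sin 68° = 1.35×10⁻⁴ s⁻¹
Pressure gradient: |∂P/∂n| = 200 Pa / 155000 m = 1.29×10⁻³ Pa/m
Geostrophic speed: V_g = |∂P/∂n|/(fρ) = 1.29×10⁻³/(1.35×10⁻⁴ × 1.23) = 7.76 m/s
Around a low, centrifugal force acts outward with Coriolis, so pressure-gradient force balances both:
(1/ρ)|∂P/∂n| = fV + V²/R  →  V² + fR·V − fR·V_g = 0
With fR = 1.35×10⁻⁴ × 1634×10³ m = 221 m/s:
V = [−fR + √((fR)² + 4 fR V_g)]/2 = [−221 + √(221² + 4×221×7.76)]/2 = 7.51 m/s
Subgeostrophic (V < V_g = 7.76 m/s), as expected around a low.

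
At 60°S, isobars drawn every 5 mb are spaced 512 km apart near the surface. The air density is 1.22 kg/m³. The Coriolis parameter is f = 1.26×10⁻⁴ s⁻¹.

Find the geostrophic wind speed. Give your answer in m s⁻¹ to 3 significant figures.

Pressure gradient: |∂P/∂n| = 500 Pa / 512000 m = 9.77×10⁻⁴ Pa/m
Geostrophic balance (pressure-gradient force = Coriolis force):
V_g = (1/(fρ)) |∂P/∂n| = 9.77×10⁻⁴ / (1.26×10⁻⁴ × 1.22) = 6.35 m/s

6.35 m s⁻¹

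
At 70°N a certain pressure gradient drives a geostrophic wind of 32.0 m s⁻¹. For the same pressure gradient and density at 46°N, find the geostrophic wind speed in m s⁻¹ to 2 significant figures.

42 m s⁻¹

With the same pressure gradient and density, V_g ∝ 1/f ∝ 1/sin φ.
V₂ = V₁ · sin φ₁ / sin φ₂ = 32.0 × sin 70° / sin 46°
V₂ = 32.0 × 0.9397/0.7193 = 42 m s⁻¹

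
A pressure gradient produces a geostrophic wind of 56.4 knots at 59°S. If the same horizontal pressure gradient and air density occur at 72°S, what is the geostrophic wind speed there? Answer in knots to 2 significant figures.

51 knots

With the same pressure gradient and density, V_g ∝ 1/f ∝ 1/sin φ.
V₂ = V₁ · sin φ₁ / sin φ₂ = 56.4 × sin 59° / sin 72°
V₂ = 56.4 × 0.8572/0.9511 = 51 knots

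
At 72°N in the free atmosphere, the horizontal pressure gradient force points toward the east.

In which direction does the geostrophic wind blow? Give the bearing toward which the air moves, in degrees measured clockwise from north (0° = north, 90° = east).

180°

The pressure-gradient force points toward the east (bearing 090°).
Geostrophic balance: in the Northern Hemisphere the Coriolis force deflects motion to the right, so the geostrophic wind blows 90° to the right of the pressure-gradient force (low pressure on the left).
Rotating 090° by 90° clockwise gives 180° — the wind blows toward the south.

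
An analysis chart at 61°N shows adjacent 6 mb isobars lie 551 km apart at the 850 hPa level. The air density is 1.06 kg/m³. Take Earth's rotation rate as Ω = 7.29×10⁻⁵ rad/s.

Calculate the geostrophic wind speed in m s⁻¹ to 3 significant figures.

8.06 m s⁻¹

Coriolis parameter at 61°N:
f = 2Ω sin φ = 2 × 7.29×10⁻⁵ × sin 61° = 1.28×10⁻⁴ s⁻¹
Pressure gradient: |∂P/∂n| = 600 Pa / 551000 m = 1.09×10⁻³ Pa/m
Geostrophic balance (pressure-gradient force = Coriolis force):
V_g = (1/(fρ)) |∂P/∂n| = 1.09×10⁻³ / (1.28×10⁻⁴ × 1.06) = 8.06 m/s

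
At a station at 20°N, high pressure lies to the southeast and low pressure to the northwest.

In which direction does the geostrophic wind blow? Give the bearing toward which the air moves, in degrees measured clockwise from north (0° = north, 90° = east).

The pressure-gradient force points toward the northwest (bearing 315°).
Geostrophic balance: in the Northern Hemisphere the Coriolis force deflects motion to the right, so the geostrophic wind blows 90° to the right of the pressure-gradient force (low pressure on the left).
Rotating 315° by 90° clockwise gives 045° — the wind blows toward the northeast.

045°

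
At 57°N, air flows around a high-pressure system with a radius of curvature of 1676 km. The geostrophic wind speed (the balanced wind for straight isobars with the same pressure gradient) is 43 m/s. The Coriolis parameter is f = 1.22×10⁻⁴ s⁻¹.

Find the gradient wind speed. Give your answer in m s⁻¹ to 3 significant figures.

61.5 m s⁻¹

Around a high, pressure-gradient force acts outward with centrifugal, so Coriolis balances both:
fV = (1/ρ)|∂P/∂n| + V²/R  →  V² − fR·V + fR·V_g = 0
With fR = 1.22×10⁻⁴ × 1676×10³ m = 204 m/s:
V = [fR − √((fR)² − 4 fR V_g)]/2 = [204 − √(204² − 4×204×43)]/2 = 61.5 m/s
Supergeostrophic (V > V_g = 43 m/s), as expected around a high.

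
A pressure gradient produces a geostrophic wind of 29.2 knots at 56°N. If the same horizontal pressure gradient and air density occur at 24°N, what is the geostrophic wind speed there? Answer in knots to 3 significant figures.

59.5 knots

With the same pressure gradient and density, V_g ∝ 1/f ∝ 1/sin φ.
V₂ = V₁ · sin φ₁ / sin φ₂ = 29.2 × sin 56° / sin 24°
V₂ = 29.2 × 0.8290/0.4067 = 59.5 knots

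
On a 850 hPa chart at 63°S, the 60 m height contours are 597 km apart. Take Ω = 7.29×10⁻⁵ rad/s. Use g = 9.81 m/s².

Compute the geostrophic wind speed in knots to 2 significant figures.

15 knots

Coriolis parameter at 63°S:
f = 2Ω sin φ = 2 × 7.29×10⁻⁵ × sin 63° = 1.30×10⁻⁴ s⁻¹
Height gradient: |∂Z/∂n| = 60 m / 597000 m = 1.01×10⁻⁴
On a pressure surface, geostrophic balance gives V_g = (g/f)|∂Z/∂n|:
V_g = 9.81 × 1.01×10⁻⁴ / 1.30×10⁻⁴ = 7.59 m/s
Converting: 7.59 m/s × 1.944 = 15 knots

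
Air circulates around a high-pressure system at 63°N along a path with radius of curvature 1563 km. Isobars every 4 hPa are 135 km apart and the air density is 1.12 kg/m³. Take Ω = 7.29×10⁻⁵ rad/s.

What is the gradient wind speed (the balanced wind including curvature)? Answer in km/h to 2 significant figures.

Coriolis parameter at 63°N:
f = 2Ω sin φ = 2 × 7.29×10⁻⁵ × sin 63° = 1.30×10⁻⁴ s⁻¹
Pressure gradient: |∂P/∂n| = 400 Pa / 135000 m = 2.96×10⁻³ Pa/m
Geostrophic speed: V_g = |∂P/∂n|/(fρ) = 2.96×10⁻³/(1.30×10⁻⁴ × 1.12) = 20.4 m/s
Around a high, pressure-gradient force acts outward with centrifugal, so Coriolis balances both:
fV = (1/ρ)|∂P/∂n| + V²/R  →  V² − fR·V + fR·V_g = 0
With fR = 1.30×10⁻⁴ × 1563×10³ m = 203 m/s:
V = [fR − √((fR)² − 4 fR V_g)]/2 = [203 − √(203² − 4×203×20.4)]/2 = 23 m/s
Supergeostrophic (V > V_g = 20.4 m/s), as expected around a high.
Converting: 23 m/s × 3.6 = 83 km/h

83 km/h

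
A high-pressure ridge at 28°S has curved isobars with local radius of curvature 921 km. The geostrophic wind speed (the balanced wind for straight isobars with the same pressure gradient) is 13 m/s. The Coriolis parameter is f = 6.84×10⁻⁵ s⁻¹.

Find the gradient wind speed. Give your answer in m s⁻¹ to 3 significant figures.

18.3 m s⁻¹

Around a high, pressure-gradient force acts outward with centrifugal, so Coriolis balances both:
fV = (1/ρ)|∂P/∂n| + V²/R  →  V² − fR·V + fR·V_g = 0
With fR = 6.84×10⁻⁵ × 921×10³ m = 63.0 m/s:
V = [fR − √((fR)² − 4 fR V_g)]/2 = [63.0 − √(63.0² − 4×63.0×13)]/2 = 18.3 m/s
Supergeostrophic (V > V_g = 13 m/s), as expected around a high.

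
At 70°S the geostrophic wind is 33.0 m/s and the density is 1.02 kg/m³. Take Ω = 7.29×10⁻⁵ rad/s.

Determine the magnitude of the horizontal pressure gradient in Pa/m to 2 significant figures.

4.6×10⁻³ Pa/m

Coriolis parameter at 70°S:
f = 2Ω sin φ = 2 × 7.29×10⁻⁵ × sin 70° = 1.37×10⁻⁴ s⁻¹
Geostrophic balance rearranged: |∂P/∂n| = f ρ V_g
|∂P/∂n| = 1.37×10⁻⁴ × 1.02 × 33.0 = 4.61×10⁻³ Pa/m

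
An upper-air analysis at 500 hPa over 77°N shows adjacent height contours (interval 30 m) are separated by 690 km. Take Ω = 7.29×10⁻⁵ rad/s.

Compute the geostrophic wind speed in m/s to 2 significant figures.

3.0 m/s

Coriolis parameter at 77°N:
f = 2Ω sin φ = 2 × 7.29×10⁻⁵ × sin 77° = 1.42×10⁻⁴ s⁻¹
Height gradient: |∂Z/∂n| = 30 m / 690000 m = 4.35×10⁻⁵
On a pressure surface, geostrophic balance gives V_g = (g/f)|∂Z/∂n|:
V_g = 9.81 × 4.35×10⁻⁵ / 1.42×10⁻⁴ = 3.00 m/s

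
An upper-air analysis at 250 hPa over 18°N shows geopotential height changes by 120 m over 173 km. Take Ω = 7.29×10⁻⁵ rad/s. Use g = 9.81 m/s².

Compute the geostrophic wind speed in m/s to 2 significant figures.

Coriolis parameter at 18°N:
f = 2Ω sin φ = 2 × 7.29×10⁻⁵ × sin 18° = 4.51×10⁻⁵ s⁻¹
Height gradient: |∂Z/∂n| = 120 m / 173000 m = 6.94×10⁻⁴
On a pressure surface, geostrophic balance gives V_g = (g/f)|∂Z/∂n|:
V_g = 9.81 × 6.94×10⁻⁴ / 4.51×10⁻⁵ = 151 m/s

150 m/s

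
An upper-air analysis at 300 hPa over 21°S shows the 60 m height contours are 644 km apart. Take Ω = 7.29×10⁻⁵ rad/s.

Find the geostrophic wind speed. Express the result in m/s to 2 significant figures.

17 m/s

Coriolis parameter at 21°S:
f = 2Ω sin φ = 2 × 7.29×10⁻⁵ × sin 21° = 5.23×10⁻⁵ s⁻¹
Height gradient: |∂Z/∂n| = 60 m / 644000 m = 9.32×10⁻⁵
On a pressure surface, geostrophic balance gives V_g = (g/f)|∂Z/∂n|:
V_g = 9.81 × 9.32×10⁻⁵ / 5.23×10⁻⁵ = 17.5 m/s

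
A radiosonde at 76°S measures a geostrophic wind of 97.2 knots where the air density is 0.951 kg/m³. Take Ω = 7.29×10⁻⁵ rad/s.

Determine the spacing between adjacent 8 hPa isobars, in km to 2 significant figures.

Coriolis parameter at 76°S:
f = 2Ω sin φ = 2 × 7.29×10⁻⁵ × sin 76° = 1.41×10⁻⁴ s⁻¹
Wind speed in SI: 97.2 knots = 50.0 m/s
Geostrophic balance rearranged: |∂P/∂n| = f ρ V_g
|∂P/∂n| = 1.41×10⁻⁴ × 0.951 × 50.0 = 6.73×10⁻³ Pa/m
Isobar spacing: Δn = ΔP/|∂P/∂n| = 800 Pa / 6.73×10⁻³ Pa/m = 118917 m ≈ 120 km

120 km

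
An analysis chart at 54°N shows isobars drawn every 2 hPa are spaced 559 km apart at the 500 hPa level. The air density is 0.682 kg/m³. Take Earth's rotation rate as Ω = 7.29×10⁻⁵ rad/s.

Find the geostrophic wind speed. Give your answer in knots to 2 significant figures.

8.6 knots

Coriolis parameter at 54°N:
f = 2Ω sin φ = 2 × 7.29×10⁻⁵ × sin 54° = 1.18×10⁻⁴ s⁻¹
Pressure gradient: |∂P/∂n| = 200 Pa / 559000 m = 3.58×10⁻⁴ Pa/m
Geostrophic balance (pressure-gradient force = Coriolis force):
V_g = (1/(fρ)) |∂P/∂n| = 3.58×10⁻⁴ / (1.18×10⁻⁴ × 0.682) = 4.45 m/s
Converting: 4.45 m/s × 1.944 = 8.6 knots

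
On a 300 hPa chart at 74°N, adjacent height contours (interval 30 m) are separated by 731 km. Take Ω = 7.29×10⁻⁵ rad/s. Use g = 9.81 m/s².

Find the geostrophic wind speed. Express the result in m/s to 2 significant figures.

Coriolis parameter at 74°N:
f = 2Ω sin φ = 2 × 7.29×10⁻⁵ × sin 74° = 1.40×10⁻⁴ s⁻¹
Height gradient: |∂Z/∂n| = 30 m / 731000 m = 4.10×10⁻⁵
On a pressure surface, geostrophic balance gives V_g = (g/f)|∂Z/∂n|:
V_g = 9.81 × 4.10×10⁻⁵ / 1.40×10⁻⁴ = 2.87 m/s

2.9 m/s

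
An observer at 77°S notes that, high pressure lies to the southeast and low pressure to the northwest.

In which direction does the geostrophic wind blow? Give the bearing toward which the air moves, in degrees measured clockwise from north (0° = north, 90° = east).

225°

The pressure-gradient force points toward the northwest (bearing 315°).
Geostrophic balance: in the Southern Hemisphere the Coriolis force deflects motion to the left, so the geostrophic wind blows 90° to the left of the pressure-gradient force (low pressure on the right).
Rotating 315° by 90° counterclockwise gives 225° — the wind blows toward the southwest.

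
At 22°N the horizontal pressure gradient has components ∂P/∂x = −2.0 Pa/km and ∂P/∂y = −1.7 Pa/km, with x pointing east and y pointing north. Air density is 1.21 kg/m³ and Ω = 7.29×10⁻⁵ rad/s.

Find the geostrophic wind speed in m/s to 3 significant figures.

Coriolis parameter at 22°N:
f = 2Ω sin φ = 2 × 7.29×10⁻⁵ × sin 22° = 5.46×10⁻⁵ s⁻¹
Component geostrophic relations (x east, y north):
u_g = −(1/(fρ)) ∂P/∂y,  v_g = (1/(fρ)) ∂P/∂x
u_g = −(−1.7×10⁻³)/(5.46×10⁻⁵ × 1.21) = 25.7 m/s;  v_g = (−2.0×10⁻³)/(5.46×10⁻⁵ × 1.21) = −30.3 m/s
|V_g| = √(u_g² + v_g²) = 39.7 m/s

39.7 m/s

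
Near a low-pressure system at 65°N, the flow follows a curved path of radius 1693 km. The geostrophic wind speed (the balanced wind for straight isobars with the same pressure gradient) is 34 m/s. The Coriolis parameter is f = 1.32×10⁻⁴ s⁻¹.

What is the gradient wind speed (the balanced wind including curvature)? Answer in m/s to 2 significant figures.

30 m/s

Around a low, centrifugal force acts outward with Coriolis, so pressure-gradient force balances both:
(1/ρ)|∂P/∂n| = fV + V²/R  →  V² + fR·V − fR·V_g = 0
With fR = 1.32×10⁻⁴ × 1693×10³ m = 223 m/s:
V = [−fR + √((fR)² + 4 fR V_g)]/2 = [−223 + √(223² + 4×223×34)]/2 = 30 m/s
Subgeostrophic (V < V_g = 34 m/s), as expected around a low.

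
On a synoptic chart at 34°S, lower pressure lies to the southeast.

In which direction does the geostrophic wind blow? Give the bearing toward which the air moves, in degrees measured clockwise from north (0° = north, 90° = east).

045°

The pressure-gradient force points toward the southeast (bearing 135°).
Geostrophic balance: in the Southern Hemisphere the Coriolis force deflects motion to the left, so the geostrophic wind blows 90° to the left of the pressure-gradient force (low pressure on the right).
Rotating 135° by 90° counterclockwise gives 045° — the wind blows toward the northeast.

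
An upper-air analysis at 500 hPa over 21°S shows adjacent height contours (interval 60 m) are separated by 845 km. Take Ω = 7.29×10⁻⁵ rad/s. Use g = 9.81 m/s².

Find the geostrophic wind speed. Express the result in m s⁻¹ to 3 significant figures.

Coriolis parameter at 21°S:
f = 2Ω sin φ = 2 × 7.29×10⁻⁵ × sin 21° = 5.23×10⁻⁵ s⁻¹
Height gradient: |∂Z/∂n| = 60 m / 845000 m = 7.10×10⁻⁵
On a pressure surface, geostrophic balance gives V_g = (g/f)|∂Z/∂n|:
V_g = 9.81 × 7.10×10⁻⁵ / 5.23×10⁻⁵ = 13.3 m/s

13.3 m s⁻¹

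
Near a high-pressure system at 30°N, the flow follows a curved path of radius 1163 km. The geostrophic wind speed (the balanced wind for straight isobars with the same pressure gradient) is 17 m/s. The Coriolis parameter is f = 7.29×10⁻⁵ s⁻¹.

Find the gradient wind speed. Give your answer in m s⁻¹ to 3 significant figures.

23.5 m s⁻¹

Around a high, pressure-gradient force acts outward with centrifugal, so Coriolis balances both:
fV = (1/ρ)|∂P/∂n| + V²/R  →  V² − fR·V + fR·V_g = 0
With fR = 7.29×10⁻⁵ × 1163×10³ m = 84.8 m/s:
V = [fR − √((fR)² − 4 fR V_g)]/2 = [84.8 − √(84.8² − 4×84.8×17)]/2 = 23.5 m/s
Supergeostrophic (V > V_g = 17 m/s), as expected around a high.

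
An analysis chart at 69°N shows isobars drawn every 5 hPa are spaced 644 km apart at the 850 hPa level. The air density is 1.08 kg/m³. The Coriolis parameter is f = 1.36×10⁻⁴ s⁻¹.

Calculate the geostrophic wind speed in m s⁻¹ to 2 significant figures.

Pressure gradient: |∂P/∂n| = 500 Pa / 644000 m = 7.76×10⁻⁴ Pa/m
Geostrophic balance (pressure-gradient force = Coriolis force):
V_g = (1/(fρ)) |∂P/∂n| = 7.76×10⁻⁴ / (1.36×10⁻⁴ × 1.08) = 5.29 m/s

5.3 m s⁻¹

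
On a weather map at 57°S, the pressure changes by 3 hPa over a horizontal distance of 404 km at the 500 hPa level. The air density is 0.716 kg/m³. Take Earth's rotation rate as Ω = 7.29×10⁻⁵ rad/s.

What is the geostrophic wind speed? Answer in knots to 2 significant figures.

Coriolis parameter at 57°S:
f = 2Ω sin φ = 2 × 7.29×10⁻⁵ × sin 57° = 1.22×10⁻⁴ s⁻¹
Pressure gradient: |∂P/∂n| = 300 Pa / 404000 m = 7.43×10⁻⁴ Pa/m
Geostrophic balance (pressure-gradient force = Coriolis force):
V_g = (1/(fρ)) |∂P/∂n| = 7.43×10⁻⁴ / (1.22×10⁻⁴ × 0.716) = 8.48 m/s
Converting: 8.48 m/s × 1.944 = 16 knots

16 knots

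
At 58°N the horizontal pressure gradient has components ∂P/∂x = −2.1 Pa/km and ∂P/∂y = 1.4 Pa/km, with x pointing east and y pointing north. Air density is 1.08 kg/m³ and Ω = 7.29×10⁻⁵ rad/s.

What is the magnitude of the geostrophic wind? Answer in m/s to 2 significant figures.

19 m/s

Coriolis parameter at 58°N:
f = 2Ω sin φ = 2 × 7.29×10⁻⁵ × sin 58° = 1.24×10⁻⁴ s⁻¹
Component geostrophic relations (x east, y north):
u_g = −(1/(fρ)) ∂P/∂y,  v_g = (1/(fρ)) ∂P/∂x
u_g = −(1.4×10⁻³)/(1.24×10⁻⁴ × 1.08) = −10.5 m/s;  v_g = (−2.1×10⁻³)/(1.24×10⁻⁴ × 1.08) = −15.7 m/s
|V_g| = √(u_g² + v_g²) = 18.9 m/s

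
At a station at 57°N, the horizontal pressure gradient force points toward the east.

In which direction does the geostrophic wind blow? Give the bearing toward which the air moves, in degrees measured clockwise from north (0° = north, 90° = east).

180°

The pressure-gradient force points toward the east (bearing 090°).
Geostrophic balance: in the Northern Hemisphere the Coriolis force deflects motion to the right, so the geostrophic wind blows 90° to the right of the pressure-gradient force (low pressure on the left).
Rotating 090° by 90° clockwise gives 180° — the wind blows toward the south.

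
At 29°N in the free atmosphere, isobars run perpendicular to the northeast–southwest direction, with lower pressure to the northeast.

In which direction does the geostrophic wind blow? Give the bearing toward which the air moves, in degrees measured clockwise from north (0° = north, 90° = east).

The pressure-gradient force points toward the northeast (bearing 045°).
Geostrophic balance: in the Northern Hemisphere the Coriolis force deflects motion to the right, so the geostrophic wind blows 90° to the right of the pressure-gradient force (low pressure on the left).
Rotating 045° by 90° clockwise gives 135° — the wind blows toward the southeast.

135°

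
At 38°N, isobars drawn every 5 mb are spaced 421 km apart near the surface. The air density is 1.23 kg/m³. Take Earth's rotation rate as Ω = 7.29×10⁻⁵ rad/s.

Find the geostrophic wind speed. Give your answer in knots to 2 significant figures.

Coriolis parameter at 38°N:
f = 2Ω sin φ = 2 × 7.29×10⁻⁵ × sin 38° = 8.98×10⁻⁵ s⁻¹
Pressure gradient: |∂P/∂n| = 500 Pa / 421000 m = 1.19×10⁻³ Pa/m
Geostrophic balance (pressure-gradient force = Coriolis force):
V_g = (1/(fρ)) |∂P/∂n| = 1.19×10⁻³ / (8.98×10⁻⁵ × 1.23) = 10.8 m/s
Converting: 10.8 m/s × 1.944 = 21 knots

21 knots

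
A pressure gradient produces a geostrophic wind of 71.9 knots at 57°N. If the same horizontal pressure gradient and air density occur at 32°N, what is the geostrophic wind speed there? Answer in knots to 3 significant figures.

With the same pressure gradient and density, V_g ∝ 1/f ∝ 1/sin φ.
V₂ = V₁ · sin φ₁ / sin φ₂ = 71.9 × sin 57° / sin 32°
V₂ = 71.9 × 0.8387/0.5299 = 114 knots

114 knots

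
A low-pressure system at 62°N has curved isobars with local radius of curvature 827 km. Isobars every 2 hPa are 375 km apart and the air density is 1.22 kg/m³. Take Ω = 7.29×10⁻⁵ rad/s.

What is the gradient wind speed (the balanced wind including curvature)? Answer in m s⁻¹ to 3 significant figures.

Coriolis parameter at 62°N:
f = 2Ω sin φ = 2 × 7.29×10⁻⁵ × sin 62° = 1.29×10⁻⁴ s⁻¹
Pressure gradient: |∂P/∂n| = 200 Pa / 375000 m = 5.33×10⁻⁴ Pa/m
Geostrophic speed: V_g = |∂P/∂n|/(fρ) = 5.33×10⁻⁴/(1.29×10⁻⁴ × 1.22) = 3.40 m/s
Around a low, centrifugal force acts outward with Coriolis, so pressure-gradient force balances both:
(1/ρ)|∂P/∂n| = fV + V²/R  →  V² + fR·V − fR·V_g = 0
With fR = 1.29×10⁻⁴ × 827×10³ m = 106 m/s:
V = [−fR + √((fR)² + 4 fR V_g)]/2 = [−106 + √(106² + 4×106×3.4)]/2 = 3.29 m/s
Subgeostrophic (V < V_g = 3.4 m/s), as expected around a low.

3.29 m s⁻¹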